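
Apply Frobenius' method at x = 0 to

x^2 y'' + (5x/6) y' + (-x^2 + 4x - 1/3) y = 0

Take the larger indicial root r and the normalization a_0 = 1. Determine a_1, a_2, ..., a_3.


Write in Frobenius form y'' + (p(x)/x) y' + (q(x)/x^2) y = 0:
  p(x) = 5/6,  q(x) = -x^2 + 4x - 1/3.
Indicial equation: r(r-1) + (5/6) r + (-1/3) = 0 -> roots r_1 = 2/3, r_2 = -1/2.
Take r = r_1 = 2/3. Let y(x) = x^r sum_{n>=0} a_n x^n with a_0 = 1.
Substitute y = x^r sum a_n x^n and match x^{r+n}. The recurrence is
  D(n) a_n + 4 a_{n-1} - 1 a_{n-2} = 0,  where D(n) = (r+n)(r+n-1) + (5/6)(r+n) + (-1/3).
  a_n = [-4 a_{n-1} + 1 a_{n-2}] / D(n).
Since the indicial polynomial factors as (r - r_1)(r - r_2), D(n) = (r_1 + n - r_1)(r_1 + n - r_2) = n(n + 7/6).
Evaluating step by step (a_0 = 1):
  n = 1: D(1) = 1(1 + 7/6) = 13/6; numerator = -4(1) = -4; a_1 = (-4)/(13/6) = -24/13
  n = 2: D(2) = 2(2 + 7/6) = 19/3; numerator = -4(-24/13) + 1(1) = 109/13; a_2 = (109/13)/(19/3) = 327/247
  n = 3: D(3) = 3(3 + 7/6) = 25/2; numerator = -4(327/247) + 1(-24/13) = -1764/247; a_3 = (-1764/247)/(25/2) = -3528/6175

r = 2/3; a_0 = 1; a_1 = -24/13; a_2 = 327/247; a_3 = -3528/6175


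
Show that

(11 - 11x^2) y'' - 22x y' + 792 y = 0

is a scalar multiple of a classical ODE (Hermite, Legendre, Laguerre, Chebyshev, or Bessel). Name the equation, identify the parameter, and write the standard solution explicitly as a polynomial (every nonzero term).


All three coefficients share the factor 11; dividing through by 11 gives  (1 - x^2) y'' - 2x y' + 72 y = 0.
This matches the Legendre equation (1 - x^2) y'' - 2x y' + n(n+1) y = 0 (note the -2x y' term) with n(n+1) = 72, so n = 8; the polynomial solution is P_8(x).
With y = sum_k a_k x^k, matching x^k gives (k+2)(k+1) a_{k+2} = [k(k+1) - n(n+1)] a_k = (k - 8)(k + 9) a_k. The right side vanishes at k = 8, so the series with the parity of 8 terminates at degree 8.
Standard normalization (P_n(1) = 1): leading coefficient (2n)!/(2^n (n!)^2) = 20922789888000/(256*1625702400) = 6435/128, so a_8 = 6435/128. Work downward with a_k = (k+1)(k+2) a_{k+2} / ((k - 8)(k + 9)):
  a_6 = (7)(8)(6435/128) / ((6 - 8)(6 + 9)) = (45045/16)/(-30) = -3003/32
  a_4 = (5)(6)(-3003/32) / ((4 - 8)(4 + 9)) = (-45045/16)/(-52) = 3465/64
  a_2 = (3)(4)(3465/64) / ((2 - 8)(2 + 9)) = (10395/16)/(-66) = -315/32
  a_0 = (1)(2)(-315/32) / ((0 - 8)(0 + 9)) = (-315/16)/(-72) = 35/128
Hence P_8(x) = 6435 x^8/128 - 3003 x^6/32 + 3465 x^4/64 - 315 x^2/32 + 35/128.

P_8(x); series = 6435 x^8/128 - 3003 x^6/32 + 3465 x^4/64 - 315 x^2/32 + 35/128


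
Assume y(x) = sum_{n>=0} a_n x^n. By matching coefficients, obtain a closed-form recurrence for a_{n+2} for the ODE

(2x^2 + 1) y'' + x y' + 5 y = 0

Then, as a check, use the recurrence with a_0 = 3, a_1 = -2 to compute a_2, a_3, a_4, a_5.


Substitute y = sum_n a_n x^n.
(1 + 2 x^2) y'' contributes (n+2)(n+1) a_{n+2} + 2 n(n-1) a_n at x^n.
x y'(x) contributes n a_n at x^n.
5 y(x) contributes 5 a_n at x^n.
Matching x^n: (n+2)(n+1) a_{n+2} + (2 n(n-1) + n + 5) a_n = 0.
Thus a_{n+2} = (-2 n(n-1) - n - 5) / ((n+1)(n+2)) * a_n.

Check with a_0 = 3, a_1 = -2 (apply the recurrence for n = 0, 1, 2, 3): a_0 = 3, a_1 = -2, a_2 = -15/2, a_3 = 2, a_4 = 55/8, a_5 = -2.

a_(n+2) = (-2 n(n-1) - n - 5) / ((n+1)(n+2)) * a_n; check: a_0 = 3, a_1 = -2, a_2 = -15/2, a_3 = 2, a_4 = 55/8, a_5 = -2


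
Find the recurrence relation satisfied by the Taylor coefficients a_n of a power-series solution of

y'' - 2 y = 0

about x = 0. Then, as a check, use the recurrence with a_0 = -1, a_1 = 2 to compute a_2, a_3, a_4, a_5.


Substitute y = sum_n a_n x^n into y'' + (const) y = 0.
y''(x) = sum_{n>=0} (n+2)(n+1) a_{n+2} x^n.
The ODE becomes sum_n [(n+2)(n+1) a_{n+2} - 2 a_n] x^n = 0.
Setting each coefficient to zero gives the recurrence:
  (n+2)(n+1) a_{n+2} - 2 a_n = 0,
  a_{n+2} = 2 / ((n+1)(n+2)) a_n.

Check with a_0 = -1, a_1 = 2 (apply the recurrence for n = 0, 1, 2, 3): a_0 = -1, a_1 = 2, a_2 = -1, a_3 = 2/3, a_4 = -1/6, a_5 = 1/15.

a_{n+2} = 2/((n+1)(n+2)) * a_n; check: a_0 = -1, a_1 = 2, a_2 = -1, a_3 = 2/3, a_4 = -1/6, a_5 = 1/15


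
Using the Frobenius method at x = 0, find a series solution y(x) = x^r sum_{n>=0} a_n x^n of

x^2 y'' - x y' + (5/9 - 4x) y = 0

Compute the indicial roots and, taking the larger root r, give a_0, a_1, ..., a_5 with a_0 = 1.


Write in Frobenius form y'' + (p(x)/x) y' + (q(x)/x^2) y = 0:
  p(x) = -1,  q(x) = 5/9 - 4x.
Indicial equation: r(r-1) + (-1) r + (5/9) = 0 -> roots r_1 = 5/3, r_2 = 1/3.
Take r = r_1 = 5/3. Let y(x) = x^r sum_{n>=0} a_n x^n with a_0 = 1.
Substitute y = x^r sum a_n x^n and match x^{r+n}. The recurrence is
  D(n) a_n - 4 a_{n-1} = 0,  where D(n) = (r+n)(r+n-1) + (-1)(r+n) + (5/9).
  a_n = 4 / D(n) * a_{n-1}.
Since the indicial polynomial factors as (r - r_1)(r - r_2), D(n) = (r_1 + n - r_1)(r_1 + n - r_2) = n(n + 4/3).
Evaluating step by step (a_0 = 1):
  n = 1: D(1) = 1(1 + 4/3) = 7/3; numerator = 4(1) = 4; a_1 = (4)/(7/3) = 12/7
  n = 2: D(2) = 2(2 + 4/3) = 20/3; numerator = 4(12/7) = 48/7; a_2 = (48/7)/(20/3) = 36/35
  n = 3: D(3) = 3(3 + 4/3) = 13; numerator = 4(36/35) = 144/35; a_3 = (144/35)/(13) = 144/455
  n = 4: D(4) = 4(4 + 4/3) = 64/3; numerator = 4(144/455) = 576/455; a_4 = (576/455)/(64/3) = 27/455
  n = 5: D(5) = 5(5 + 4/3) = 95/3; numerator = 4(27/455) = 108/455; a_5 = (108/455)/(95/3) = 324/43225

r = 5/3; a_0 = 1; a_1 = 12/7; a_2 = 36/35; a_3 = 144/455; a_4 = 27/455; a_5 = 324/43225


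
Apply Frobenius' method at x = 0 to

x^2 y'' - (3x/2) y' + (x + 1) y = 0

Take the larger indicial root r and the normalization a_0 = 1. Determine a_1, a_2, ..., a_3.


Write in Frobenius form y'' + (p(x)/x) y' + (q(x)/x^2) y = 0:
  p(x) = -3/2,  q(x) = x + 1.
Indicial equation: r(r-1) + (-3/2) r + (1) = 0 -> roots r_1 = 2, r_2 = 1/2.
Take r = r_1 = 2. Let y(x) = x^r sum_{n>=0} a_n x^n with a_0 = 1.
Substitute y = x^r sum a_n x^n and match x^{r+n}. The recurrence is
  D(n) a_n + 1 a_{n-1} = 0,  where D(n) = (r+n)(r+n-1) + (-3/2)(r+n) + (1).
  a_n = -1 / D(n) * a_{n-1}.
Since the indicial polynomial factors as (r - r_1)(r - r_2), D(n) = (r_1 + n - r_1)(r_1 + n - r_2) = n(n + 3/2).
Evaluating step by step (a_0 = 1):
  n = 1: D(1) = 1(1 + 3/2) = 5/2; numerator = -1(1) = -1; a_1 = (-1)/(5/2) = -2/5
  n = 2: D(2) = 2(2 + 3/2) = 7; numerator = -1(-2/5) = 2/5; a_2 = (2/5)/(7) = 2/35
  n = 3: D(3) = 3(3 + 3/2) = 27/2; numerator = -1(2/35) = -2/35; a_3 = (-2/35)/(27/2) = -4/945

r = 2; a_0 = 1; a_1 = -2/5; a_2 = 2/35; a_3 = -4/945


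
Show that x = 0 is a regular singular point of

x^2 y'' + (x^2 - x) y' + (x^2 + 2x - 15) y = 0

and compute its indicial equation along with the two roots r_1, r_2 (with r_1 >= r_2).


Divide by x^2 to reach normal form y'' + P_1(x) y' + P_2(x) y = 0 with P_1(x) = 1 - 1/x and P_2(x) = 1 + 2/x - 15/x^2.
x = 0 is a singular point because the y'-coefficient 1 - 1/x has a pole at x = 0 and the y-coefficient 1 + 2/x - 15/x^2 has a pole at x = 0.
It is a regular singular point because x P_1(x) = p(x) = x - 1 and x^2 P_2(x) = q(x) = x^2 + 2x - 15 are polynomials, hence analytic at x = 0.
p(0) = -1,  q(0) = -15.
Indicial equation: r(r-1) + p(0) r + q(0) = 0, i.e. r^2 + (p(0) - 1) r + q(0) = 0, i.e. r^2 - 2 r - 15 = 0.
Discriminant: (-2)^2 - 4(-15) = 64, so r = (2 ± 8)/2.
Solving: r_1 = 5, r_2 = -3.

indicial: r^2 - 2 r - 15 = 0; roots r_1 = 5, r_2 = -3


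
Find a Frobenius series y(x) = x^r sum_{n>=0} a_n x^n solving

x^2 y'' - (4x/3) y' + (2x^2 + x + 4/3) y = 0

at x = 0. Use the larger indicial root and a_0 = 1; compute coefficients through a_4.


Write in Frobenius form y'' + (p(x)/x) y' + (q(x)/x^2) y = 0:
  p(x) = -4/3,  q(x) = 2x^2 + x + 4/3.
Indicial equation: r(r-1) + (-4/3) r + (4/3) = 0 -> roots r_1 = 4/3, r_2 = 1.
Take r = r_1 = 4/3. Let y(x) = x^r sum_{n>=0} a_n x^n with a_0 = 1.
Substitute y = x^r sum a_n x^n and match x^{r+n}. The recurrence is
  D(n) a_n + 1 a_{n-1} + 2 a_{n-2} = 0,  where D(n) = (r+n)(r+n-1) + (-4/3)(r+n) + (4/3).
  a_n = [-1 a_{n-1} - 2 a_{n-2}] / D(n).
Since the indicial polynomial factors as (r - r_1)(r - r_2), D(n) = (r_1 + n - r_1)(r_1 + n - r_2) = n(n + 1/3).
Evaluating step by step (a_0 = 1):
  n = 1: D(1) = 1(1 + 1/3) = 4/3; numerator = -1(1) = -1; a_1 = (-1)/(4/3) = -3/4
  n = 2: D(2) = 2(2 + 1/3) = 14/3; numerator = -1(-3/4) - 2(1) = -5/4; a_2 = (-5/4)/(14/3) = -15/56
  n = 3: D(3) = 3(3 + 1/3) = 10; numerator = -1(-15/56) - 2(-3/4) = 99/56; a_3 = (99/56)/(10) = 99/560
  n = 4: D(4) = 4(4 + 1/3) = 52/3; numerator = -1(99/560) - 2(-15/56) = 201/560; a_4 = (201/560)/(52/3) = 603/29120

r = 4/3; a_0 = 1; a_1 = -3/4; a_2 = -15/56; a_3 = 99/560; a_4 = 603/29120


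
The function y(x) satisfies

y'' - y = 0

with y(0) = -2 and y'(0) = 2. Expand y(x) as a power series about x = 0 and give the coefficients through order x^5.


Ansatz: y(x) = sum_{n>=0} a_n x^n, so y'(x) = sum_{n>=1} n a_n x^(n-1) and y''(x) = sum_{n>=2} n(n-1) a_n x^(n-2).
Substitute into P(x) y'' + Q(x) y' + R(x) y = 0 with P(x) = 1, Q(x) = 0, R(x) = -1, and match powers of x.
Initial conditions: a_0 = -2, a_1 = 2.
Setting the coefficient of each power of x to zero and solving order by order (substituting the coefficients already found):
  x^0: 2 a_2 - a_0 = 0  ->  2 a_2 = a_0 = -2  ->  a_2 = -1
  x^1: 6 a_3 - a_1 = 0  ->  6 a_3 = a_1 = 2  ->  a_3 = 1/3
  x^2: 12 a_4 - a_2 = 0  ->  12 a_4 = a_2 = -1  ->  a_4 = -1/12
  x^3: 20 a_5 - a_3 = 0  ->  20 a_5 = a_3 = 1/3  ->  a_5 = 1/60
Truncated series: y(x) = -2 + 2 x - x^2 + (1/3) x^3 - (1/12) x^4 + (1/60) x^5 + O(x^6).

a_0 = -2; a_1 = 2; a_2 = -1; a_3 = 1/3; a_4 = -1/12; a_5 = 1/60


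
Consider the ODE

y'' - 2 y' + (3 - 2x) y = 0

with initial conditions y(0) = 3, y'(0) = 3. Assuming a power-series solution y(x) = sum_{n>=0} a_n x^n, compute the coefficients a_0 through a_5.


Ansatz: y(x) = sum_{n>=0} a_n x^n, so y'(x) = sum_{n>=1} n a_n x^(n-1) and y''(x) = sum_{n>=2} n(n-1) a_n x^(n-2).
Substitute into P(x) y'' + Q(x) y' + R(x) y = 0 with P(x) = 1, Q(x) = -2, R(x) = 3 - 2x, and match powers of x.
Initial conditions: a_0 = 3, a_1 = 3.
Setting the coefficient of each power of x to zero and solving order by order (substituting the coefficients already found):
  x^0: 2 a_2 - 2 a_1 + 3 a_0 = 0  ->  2 a_2 = 2 a_1 - 3 a_0 = -3  ->  a_2 = -3/2
  x^1: 6 a_3 - 4 a_2 + 3 a_1 - 2 a_0 = 0  ->  6 a_3 = 4 a_2 - 3 a_1 + 2 a_0 = -9  ->  a_3 = -3/2
  x^2: 12 a_4 - 6 a_3 + 3 a_2 - 2 a_1 = 0  ->  12 a_4 = 6 a_3 - 3 a_2 + 2 a_1 = 3/2  ->  a_4 = 1/8
  x^3: 20 a_5 - 8 a_4 + 3 a_3 - 2 a_2 = 0  ->  20 a_5 = 8 a_4 - 3 a_3 + 2 a_2 = 5/2  ->  a_5 = 1/8
Truncated series: y(x) = 3 + 3 x - (3/2) x^2 - (3/2) x^3 + (1/8) x^4 + (1/8) x^5 + O(x^6).

a_0 = 3; a_1 = 3; a_2 = -3/2; a_3 = -3/2; a_4 = 1/8; a_5 = 1/8


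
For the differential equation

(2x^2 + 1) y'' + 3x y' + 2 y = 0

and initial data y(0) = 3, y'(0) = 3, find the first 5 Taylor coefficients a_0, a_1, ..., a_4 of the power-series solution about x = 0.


Ansatz: y(x) = sum_{n>=0} a_n x^n, so y'(x) = sum_{n>=1} n a_n x^(n-1) and y''(x) = sum_{n>=2} n(n-1) a_n x^(n-2).
Substitute into P(x) y'' + Q(x) y' + R(x) y = 0 with P(x) = 2x^2 + 1, Q(x) = 3x, R(x) = 2, and match powers of x.
Initial conditions: a_0 = 3, a_1 = 3.
Setting the coefficient of each power of x to zero and solving order by order (substituting the coefficients already found):
  x^0: 2 a_2 + 2 a_0 = 0  ->  2 a_2 = -2 a_0 = -6  ->  a_2 = -3
  x^1: 6 a_3 + 5 a_1 = 0  ->  6 a_3 = -5 a_1 = -15  ->  a_3 = -5/2
  x^2: 12 a_4 + 12 a_2 = 0  ->  12 a_4 = -12 a_2 = 36  ->  a_4 = 3
Truncated series: y(x) = 3 + 3 x - 3 x^2 - (5/2) x^3 + 3 x^4 + O(x^5).

a_0 = 3; a_1 = 3; a_2 = -3; a_3 = -5/2; a_4 = 3


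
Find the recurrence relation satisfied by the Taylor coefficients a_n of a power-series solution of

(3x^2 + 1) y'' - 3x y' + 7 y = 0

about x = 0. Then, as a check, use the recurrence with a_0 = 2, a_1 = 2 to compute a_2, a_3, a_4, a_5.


Substitute y = sum_n a_n x^n.
(1 + 3 x^2) y'' contributes (n+2)(n+1) a_{n+2} + 3 n(n-1) a_n at x^n.
-3 x y'(x) contributes -3 n a_n at x^n.
7 y(x) contributes 7 a_n at x^n.
Matching x^n: (n+2)(n+1) a_{n+2} + (3 n(n-1) - 3 n + 7) a_n = 0.
Thus a_{n+2} = (-3 n(n-1) + 3 n - 7) / ((n+1)(n+2)) * a_n.

Check with a_0 = 2, a_1 = 2 (apply the recurrence for n = 0, 1, 2, 3): a_0 = 2, a_1 = 2, a_2 = -7, a_3 = -4/3, a_4 = 49/12, a_5 = 16/15.

a_(n+2) = (-3 n(n-1) + 3 n - 7) / ((n+1)(n+2)) * a_n; check: a_0 = 2, a_1 = 2, a_2 = -7, a_3 = -4/3, a_4 = 49/12, a_5 = 16/15


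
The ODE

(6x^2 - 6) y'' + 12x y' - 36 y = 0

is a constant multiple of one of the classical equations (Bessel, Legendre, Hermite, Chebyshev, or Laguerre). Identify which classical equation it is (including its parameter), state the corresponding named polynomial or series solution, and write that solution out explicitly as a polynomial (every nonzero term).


All three coefficients share the factor -6; dividing through by -6 gives  (1 - x^2) y'' - 2x y' + 6 y = 0.
This matches the Legendre equation (1 - x^2) y'' - 2x y' + n(n+1) y = 0 (note the -2x y' term) with n(n+1) = 6, so n = 2; the polynomial solution is P_2(x).
With y = sum_k a_k x^k, matching x^k gives (k+2)(k+1) a_{k+2} = [k(k+1) - n(n+1)] a_k = (k - 2)(k + 3) a_k. The right side vanishes at k = 2, so the series with the parity of 2 terminates at degree 2.
Standard normalization (P_n(1) = 1): leading coefficient (2n)!/(2^n (n!)^2) = 24/(4*4) = 3/2, so a_2 = 3/2. Work downward with a_k = (k+1)(k+2) a_{k+2} / ((k - 2)(k + 3)):
  a_0 = (1)(2)(3/2) / ((0 - 2)(0 + 3)) = 3/(-6) = -1/2
Hence P_2(x) = 3 x^2/2 - 1/2.

P_2(x); series = 3 x^2/2 - 1/2


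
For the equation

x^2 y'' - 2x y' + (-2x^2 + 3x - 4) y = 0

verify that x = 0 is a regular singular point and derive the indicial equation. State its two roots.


Divide by x^2 to reach normal form y'' + P_1(x) y' + P_2(x) y = 0 with P_1(x) = -2/x and P_2(x) = -2 + 3/x - 4/x^2.
x = 0 is a singular point because the y'-coefficient -2/x has a pole at x = 0 and the y-coefficient -2 + 3/x - 4/x^2 has a pole at x = 0.
It is a regular singular point because x P_1(x) = p(x) = -2 and x^2 P_2(x) = q(x) = -2x^2 + 3x - 4 are polynomials, hence analytic at x = 0.
p(0) = -2,  q(0) = -4.
Indicial equation: r(r-1) + p(0) r + q(0) = 0, i.e. r^2 + (p(0) - 1) r + q(0) = 0, i.e. r^2 - 3 r - 4 = 0.
Discriminant: (-3)^2 - 4(-4) = 25, so r = (3 ± 5)/2.
Solving: r_1 = 4, r_2 = -1.

indicial: r^2 - 3 r - 4 = 0; roots r_1 = 4, r_2 = -1


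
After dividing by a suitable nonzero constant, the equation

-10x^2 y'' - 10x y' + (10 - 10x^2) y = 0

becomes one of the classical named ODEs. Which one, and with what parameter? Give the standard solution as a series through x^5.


All three coefficients share the factor -10; dividing through by -10 gives  x^2 y'' + x y' + (x^2 - 1) y = 0.
This matches the Bessel equation x^2 y'' + x y' + (x^2 - nu^2) y = 0 with nu^2 = 1, so nu = 1; the solution bounded at x = 0 is J_1(x).
Frobenius at x = 0: indicial roots ±nu; for r = nu the recurrence k(k + 2nu) c_k = -c_{k-2} gives the standard series J_nu(x) = sum_{k>=0} (-1)^k / (k! (k+nu)!) (x/2)^(2k+nu). Evaluate the first 3 terms:
  k = 0: (-1)^0 / (0! * 1! * 2^1) x^1 = 1/(1*1*2) x^1 = (1/2) x^1
  k = 1: (-1)^1 / (1! * 2! * 2^3) x^3 = -1/(1*2*8) x^3 = (-1/16) x^3
  k = 2: (-1)^2 / (2! * 3! * 2^5) x^5 = 1/(2*6*32) x^5 = (1/384) x^5
Hence J_1(x) = x^5/384 - x^3/16 + x/2 + ....

J_1(x); series = x^5/384 - x^3/16 + x/2


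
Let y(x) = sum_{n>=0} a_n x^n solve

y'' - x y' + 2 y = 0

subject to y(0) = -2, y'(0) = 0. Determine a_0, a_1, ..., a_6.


Ansatz: y(x) = sum_{n>=0} a_n x^n, so y'(x) = sum_{n>=1} n a_n x^(n-1) and y''(x) = sum_{n>=2} n(n-1) a_n x^(n-2).
Substitute into P(x) y'' + Q(x) y' + R(x) y = 0 with P(x) = 1, Q(x) = -x, R(x) = 2, and match powers of x.
Initial conditions: a_0 = -2, a_1 = 0.
Setting the coefficient of each power of x to zero and solving order by order (substituting the coefficients already found):
  x^0: 2 a_2 + 2 a_0 = 0  ->  2 a_2 = -2 a_0 = 4  ->  a_2 = 2
  x^1: 6 a_3 + a_1 = 0  ->  6 a_3 = -a_1 = 0  ->  a_3 = 0
  x^2: 12 a_4 = 0  ->  a_4 = 0
  x^3: 20 a_5 - a_3 = 0  ->  20 a_5 = a_3 = 0  ->  a_5 = 0
  x^4: 30 a_6 - 2 a_4 = 0  ->  30 a_6 = 2 a_4 = 0  ->  a_6 = 0
Truncated series: y(x) = -2 + 2 x^2 + O(x^7).

a_0 = -2; a_1 = 0; a_2 = 2; a_3 = 0; a_4 = 0; a_5 = 0; a_6 = 0


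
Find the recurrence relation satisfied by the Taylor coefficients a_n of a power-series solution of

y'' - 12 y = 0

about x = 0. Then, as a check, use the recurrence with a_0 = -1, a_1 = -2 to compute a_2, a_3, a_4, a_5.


Substitute y = sum_n a_n x^n into y'' + (const) y = 0.
y''(x) = sum_{n>=0} (n+2)(n+1) a_{n+2} x^n.
The ODE becomes sum_n [(n+2)(n+1) a_{n+2} - 12 a_n] x^n = 0.
Setting each coefficient to zero gives the recurrence:
  (n+2)(n+1) a_{n+2} - 12 a_n = 0,
  a_{n+2} = 12 / ((n+1)(n+2)) a_n.

Check with a_0 = -1, a_1 = -2 (apply the recurrence for n = 0, 1, 2, 3): a_0 = -1, a_1 = -2, a_2 = -6, a_3 = -4, a_4 = -6, a_5 = -12/5.

a_{n+2} = 12/((n+1)(n+2)) * a_n; check: a_0 = -1, a_1 = -2, a_2 = -6, a_3 = -4, a_4 = -6, a_5 = -12/5


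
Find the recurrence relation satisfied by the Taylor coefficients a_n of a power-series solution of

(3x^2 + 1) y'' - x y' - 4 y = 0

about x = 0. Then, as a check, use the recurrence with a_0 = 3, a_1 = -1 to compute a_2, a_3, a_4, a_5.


Substitute y = sum_n a_n x^n.
(1 + 3 x^2) y'' contributes (n+2)(n+1) a_{n+2} + 3 n(n-1) a_n at x^n.
-x y'(x) contributes -n a_n at x^n.
-4 y(x) contributes -4 a_n at x^n.
Matching x^n: (n+2)(n+1) a_{n+2} + (3 n(n-1) - n - 4) a_n = 0.
Thus a_{n+2} = (-3 n(n-1) + n + 4) / ((n+1)(n+2)) * a_n.

Check with a_0 = 3, a_1 = -1 (apply the recurrence for n = 0, 1, 2, 3): a_0 = 3, a_1 = -1, a_2 = 6, a_3 = -5/6, a_4 = 0, a_5 = 11/24.

a_(n+2) = (-3 n(n-1) + n + 4) / ((n+1)(n+2)) * a_n; check: a_0 = 3, a_1 = -1, a_2 = 6, a_3 = -5/6, a_4 = 0, a_5 = 11/24


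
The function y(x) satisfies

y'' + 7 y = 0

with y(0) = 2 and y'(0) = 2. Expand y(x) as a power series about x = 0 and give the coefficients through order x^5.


Ansatz: y(x) = sum_{n>=0} a_n x^n, so y'(x) = sum_{n>=1} n a_n x^(n-1) and y''(x) = sum_{n>=2} n(n-1) a_n x^(n-2).
Substitute into P(x) y'' + Q(x) y' + R(x) y = 0 with P(x) = 1, Q(x) = 0, R(x) = 7, and match powers of x.
Initial conditions: a_0 = 2, a_1 = 2.
Setting the coefficient of each power of x to zero and solving order by order (substituting the coefficients already found):
  x^0: 2 a_2 + 7 a_0 = 0  ->  2 a_2 = -7 a_0 = -14  ->  a_2 = -7
  x^1: 6 a_3 + 7 a_1 = 0  ->  6 a_3 = -7 a_1 = -14  ->  a_3 = -7/3
  x^2: 12 a_4 + 7 a_2 = 0  ->  12 a_4 = -7 a_2 = 49  ->  a_4 = 49/12
  x^3: 20 a_5 + 7 a_3 = 0  ->  20 a_5 = -7 a_3 = 49/3  ->  a_5 = 49/60
Truncated series: y(x) = 2 + 2 x - 7 x^2 - (7/3) x^3 + (49/12) x^4 + (49/60) x^5 + O(x^6).

a_0 = 2; a_1 = 2; a_2 = -7; a_3 = -7/3; a_4 = 49/12; a_5 = 49/60


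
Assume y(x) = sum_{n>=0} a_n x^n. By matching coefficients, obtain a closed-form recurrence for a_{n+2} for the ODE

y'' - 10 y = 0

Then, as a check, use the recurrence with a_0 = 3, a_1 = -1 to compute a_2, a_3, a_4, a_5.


Substitute y = sum_n a_n x^n into y'' + (const) y = 0.
y''(x) = sum_{n>=0} (n+2)(n+1) a_{n+2} x^n.
The ODE becomes sum_n [(n+2)(n+1) a_{n+2} - 10 a_n] x^n = 0.
Setting each coefficient to zero gives the recurrence:
  (n+2)(n+1) a_{n+2} - 10 a_n = 0,
  a_{n+2} = 10 / ((n+1)(n+2)) a_n.

Check with a_0 = 3, a_1 = -1 (apply the recurrence for n = 0, 1, 2, 3): a_0 = 3, a_1 = -1, a_2 = 15, a_3 = -5/3, a_4 = 25/2, a_5 = -5/6.

a_{n+2} = 10/((n+1)(n+2)) * a_n; check: a_0 = 3, a_1 = -1, a_2 = 15, a_3 = -5/3, a_4 = 25/2, a_5 = -5/6


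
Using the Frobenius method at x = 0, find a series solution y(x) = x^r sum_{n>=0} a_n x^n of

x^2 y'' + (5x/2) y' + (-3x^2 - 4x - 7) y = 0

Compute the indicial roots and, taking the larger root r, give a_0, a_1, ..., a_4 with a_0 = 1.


Write in Frobenius form y'' + (p(x)/x) y' + (q(x)/x^2) y = 0:
  p(x) = 5/2,  q(x) = -3x^2 - 4x - 7.
Indicial equation: r(r-1) + (5/2) r + (-7) = 0 -> roots r_1 = 2, r_2 = -7/2.
Take r = r_1 = 2. Let y(x) = x^r sum_{n>=0} a_n x^n with a_0 = 1.
Substitute y = x^r sum a_n x^n and match x^{r+n}. The recurrence is
  D(n) a_n - 4 a_{n-1} - 3 a_{n-2} = 0,  where D(n) = (r+n)(r+n-1) + (5/2)(r+n) + (-7).
  a_n = [4 a_{n-1} + 3 a_{n-2}] / D(n).
Since the indicial polynomial factors as (r - r_1)(r - r_2), D(n) = (r_1 + n - r_1)(r_1 + n - r_2) = n(n + 11/2).
Evaluating step by step (a_0 = 1):
  n = 1: D(1) = 1(1 + 11/2) = 13/2; numerator = 4(1) = 4; a_1 = (4)/(13/2) = 8/13
  n = 2: D(2) = 2(2 + 11/2) = 15; numerator = 4(8/13) + 3(1) = 71/13; a_2 = (71/13)/(15) = 71/195
  n = 3: D(3) = 3(3 + 11/2) = 51/2; numerator = 4(71/195) + 3(8/13) = 644/195; a_3 = (644/195)/(51/2) = 1288/9945
  n = 4: D(4) = 4(4 + 11/2) = 38; numerator = 4(1288/9945) + 3(71/195) = 3203/1989; a_4 = (3203/1989)/(38) = 3203/75582

r = 2; a_0 = 1; a_1 = 8/13; a_2 = 71/195; a_3 = 1288/9945; a_4 = 3203/75582


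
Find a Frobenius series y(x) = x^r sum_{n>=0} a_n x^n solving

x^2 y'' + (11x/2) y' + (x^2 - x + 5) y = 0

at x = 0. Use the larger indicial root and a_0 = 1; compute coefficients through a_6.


Write in Frobenius form y'' + (p(x)/x) y' + (q(x)/x^2) y = 0:
  p(x) = 11/2,  q(x) = x^2 - x + 5.
Indicial equation: r(r-1) + (11/2) r + (5) = 0 -> roots r_1 = -2, r_2 = -5/2.
Take r = r_1 = -2. Let y(x) = x^r sum_{n>=0} a_n x^n with a_0 = 1.
Substitute y = x^r sum a_n x^n and match x^{r+n}. The recurrence is
  D(n) a_n - 1 a_{n-1} + 1 a_{n-2} = 0,  where D(n) = (r+n)(r+n-1) + (11/2)(r+n) + (5).
  a_n = [1 a_{n-1} - 1 a_{n-2}] / D(n).
Since the indicial polynomial factors as (r - r_1)(r - r_2), D(n) = (r_1 + n - r_1)(r_1 + n - r_2) = n(n + 1/2).
Evaluating step by step (a_0 = 1):
  n = 1: D(1) = 1(1 + 1/2) = 3/2; numerator = 1(1) = 1; a_1 = (1)/(3/2) = 2/3
  n = 2: D(2) = 2(2 + 1/2) = 5; numerator = 1(2/3) - 1(1) = -1/3; a_2 = (-1/3)/(5) = -1/15
  n = 3: D(3) = 3(3 + 1/2) = 21/2; numerator = 1(-1/15) - 1(2/3) = -11/15; a_3 = (-11/15)/(21/2) = -22/315
  n = 4: D(4) = 4(4 + 1/2) = 18; numerator = 1(-22/315) - 1(-1/15) = -1/315; a_4 = (-1/315)/(18) = -1/5670
  n = 5: D(5) = 5(5 + 1/2) = 55/2; numerator = 1(-1/5670) - 1(-22/315) = 79/1134; a_5 = (79/1134)/(55/2) = 79/31185
  n = 6: D(6) = 6(6 + 1/2) = 39; numerator = 1(79/31185) - 1(-1/5670) = 169/62370; a_6 = (169/62370)/(39) = 13/187110

r = -2; a_0 = 1; a_1 = 2/3; a_2 = -1/15; a_3 = -22/315; a_4 = -1/5670; a_5 = 79/31185; a_6 = 13/187110


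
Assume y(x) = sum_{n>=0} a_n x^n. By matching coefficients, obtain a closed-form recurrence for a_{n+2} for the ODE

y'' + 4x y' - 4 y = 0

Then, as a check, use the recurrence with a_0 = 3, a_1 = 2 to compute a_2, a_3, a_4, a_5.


Substitute y = sum_n a_n x^n.
y''(x) has coefficient (n+2)(n+1) a_{n+2} at x^n;
4 x y'(x) has coefficient 4 n a_n at x^n (shift);
-4 y(x) has coefficient -4 a_n at x^n.
Matching x^n: (n+2)(n+1) a_{n+2} + (4n - 4) a_n = 0.
Thus a_{n+2} = (-4n + 4) / ((n+1)(n+2)) * a_n.

Check with a_0 = 3, a_1 = 2 (apply the recurrence for n = 0, 1, 2, 3): a_0 = 3, a_1 = 2, a_2 = 6, a_3 = 0, a_4 = -2, a_5 = 0.

a_(n+2) = (-4n + 4) / ((n+1)(n+2)) * a_n; check: a_0 = 3, a_1 = 2, a_2 = 6, a_3 = 0, a_4 = -2, a_5 = 0


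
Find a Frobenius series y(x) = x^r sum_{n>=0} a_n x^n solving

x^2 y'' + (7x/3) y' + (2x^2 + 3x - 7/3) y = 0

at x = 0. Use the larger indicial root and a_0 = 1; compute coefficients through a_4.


Write in Frobenius form y'' + (p(x)/x) y' + (q(x)/x^2) y = 0:
  p(x) = 7/3,  q(x) = 2x^2 + 3x - 7/3.
Indicial equation: r(r-1) + (7/3) r + (-7/3) = 0 -> roots r_1 = 1, r_2 = -7/3.
Take r = r_1 = 1. Let y(x) = x^r sum_{n>=0} a_n x^n with a_0 = 1.
Substitute y = x^r sum a_n x^n and match x^{r+n}. The recurrence is
  D(n) a_n + 3 a_{n-1} + 2 a_{n-2} = 0,  where D(n) = (r+n)(r+n-1) + (7/3)(r+n) + (-7/3).
  a_n = [-3 a_{n-1} - 2 a_{n-2}] / D(n).
Since the indicial polynomial factors as (r - r_1)(r - r_2), D(n) = (r_1 + n - r_1)(r_1 + n - r_2) = n(n + 10/3).
Evaluating step by step (a_0 = 1):
  n = 1: D(1) = 1(1 + 10/3) = 13/3; numerator = -3(1) = -3; a_1 = (-3)/(13/3) = -9/13
  n = 2: D(2) = 2(2 + 10/3) = 32/3; numerator = -3(-9/13) - 2(1) = 1/13; a_2 = (1/13)/(32/3) = 3/416
  n = 3: D(3) = 3(3 + 10/3) = 19; numerator = -3(3/416) - 2(-9/13) = 567/416; a_3 = (567/416)/(19) = 567/7904
  n = 4: D(4) = 4(4 + 10/3) = 88/3; numerator = -3(567/7904) - 2(3/416) = -1815/7904; a_4 = (-1815/7904)/(88/3) = -495/63232

r = 1; a_0 = 1; a_1 = -9/13; a_2 = 3/416; a_3 = 567/7904; a_4 = -495/63232


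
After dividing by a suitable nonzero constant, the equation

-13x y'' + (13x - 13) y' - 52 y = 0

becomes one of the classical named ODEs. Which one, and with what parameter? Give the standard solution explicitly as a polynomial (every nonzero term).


All three coefficients share the factor -13; dividing through by -13 gives  x y'' + (1 - x) y' + 4 y = 0.
This matches the Laguerre equation x y'' + (1 - x) y' + n y = 0 with n = 4; the polynomial solution is L_4(x).
With y = sum_k a_k x^k, matching x^k gives (k+1)k a_{k+1} + (k+1) a_{k+1} - k a_k + n a_k = 0, i.e. (k+1)^2 a_{k+1} = (k - n) a_k = (k - 4) a_k. The right side vanishes at k = 4, so the series terminates at degree 4.
Standard normalization L_n(0) = 1 gives a_0 = 1. Work upward with a_{k+1} = (k - 4) a_k / (k+1)^2:
  a_1 = (0 - 4)(1) / 1^2 = -4/1 = -4
  a_2 = (1 - 4)(-4) / 2^2 = 12/4 = 3
  a_3 = (2 - 4)(3) / 3^2 = -6/9 = -2/3
  a_4 = (3 - 4)(-2/3) / 4^2 = (2/3)/16 = 1/24
Hence L_4(x) = x^4/24 - 2 x^3/3 + 3 x^2 - 4 x + 1.

L_4(x); series = x^4/24 - 2 x^3/3 + 3 x^2 - 4 x + 1


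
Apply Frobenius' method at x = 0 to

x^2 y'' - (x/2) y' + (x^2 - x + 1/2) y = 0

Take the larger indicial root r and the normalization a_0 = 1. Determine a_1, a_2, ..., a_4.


Write in Frobenius form y'' + (p(x)/x) y' + (q(x)/x^2) y = 0:
  p(x) = -1/2,  q(x) = x^2 - x + 1/2.
Indicial equation: r(r-1) + (-1/2) r + (1/2) = 0 -> roots r_1 = 1, r_2 = 1/2.
Take r = r_1 = 1. Let y(x) = x^r sum_{n>=0} a_n x^n with a_0 = 1.
Substitute y = x^r sum a_n x^n and match x^{r+n}. The recurrence is
  D(n) a_n - 1 a_{n-1} + 1 a_{n-2} = 0,  where D(n) = (r+n)(r+n-1) + (-1/2)(r+n) + (1/2).
  a_n = [1 a_{n-1} - 1 a_{n-2}] / D(n).
Since the indicial polynomial factors as (r - r_1)(r - r_2), D(n) = (r_1 + n - r_1)(r_1 + n - r_2) = n(n + 1/2).
Evaluating step by step (a_0 = 1):
  n = 1: D(1) = 1(1 + 1/2) = 3/2; numerator = 1(1) = 1; a_1 = (1)/(3/2) = 2/3
  n = 2: D(2) = 2(2 + 1/2) = 5; numerator = 1(2/3) - 1(1) = -1/3; a_2 = (-1/3)/(5) = -1/15
  n = 3: D(3) = 3(3 + 1/2) = 21/2; numerator = 1(-1/15) - 1(2/3) = -11/15; a_3 = (-11/15)/(21/2) = -22/315
  n = 4: D(4) = 4(4 + 1/2) = 18; numerator = 1(-22/315) - 1(-1/15) = -1/315; a_4 = (-1/315)/(18) = -1/5670

r = 1; a_0 = 1; a_1 = 2/3; a_2 = -1/15; a_3 = -22/315; a_4 = -1/5670


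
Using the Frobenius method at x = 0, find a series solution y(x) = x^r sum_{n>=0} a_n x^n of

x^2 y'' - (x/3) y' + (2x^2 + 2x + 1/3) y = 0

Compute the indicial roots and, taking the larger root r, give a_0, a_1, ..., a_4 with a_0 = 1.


Write in Frobenius form y'' + (p(x)/x) y' + (q(x)/x^2) y = 0:
  p(x) = -1/3,  q(x) = 2x^2 + 2x + 1/3.
Indicial equation: r(r-1) + (-1/3) r + (1/3) = 0 -> roots r_1 = 1, r_2 = 1/3.
Take r = r_1 = 1. Let y(x) = x^r sum_{n>=0} a_n x^n with a_0 = 1.
Substitute y = x^r sum a_n x^n and match x^{r+n}. The recurrence is
  D(n) a_n + 2 a_{n-1} + 2 a_{n-2} = 0,  where D(n) = (r+n)(r+n-1) + (-1/3)(r+n) + (1/3).
  a_n = [-2 a_{n-1} - 2 a_{n-2}] / D(n).
Since the indicial polynomial factors as (r - r_1)(r - r_2), D(n) = (r_1 + n - r_1)(r_1 + n - r_2) = n(n + 2/3).
Evaluating step by step (a_0 = 1):
  n = 1: D(1) = 1(1 + 2/3) = 5/3; numerator = -2(1) = -2; a_1 = (-2)/(5/3) = -6/5
  n = 2: D(2) = 2(2 + 2/3) = 16/3; numerator = -2(-6/5) - 2(1) = 2/5; a_2 = (2/5)/(16/3) = 3/40
  n = 3: D(3) = 3(3 + 2/3) = 11; numerator = -2(3/40) - 2(-6/5) = 9/4; a_3 = (9/4)/(11) = 9/44
  n = 4: D(4) = 4(4 + 2/3) = 56/3; numerator = -2(9/44) - 2(3/40) = -123/220; a_4 = (-123/220)/(56/3) = -369/12320

r = 1; a_0 = 1; a_1 = -6/5; a_2 = 3/40; a_3 = 9/44; a_4 = -369/12320


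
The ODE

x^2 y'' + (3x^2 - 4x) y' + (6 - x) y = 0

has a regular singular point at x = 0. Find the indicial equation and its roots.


Divide by x^2 to reach normal form y'' + P_1(x) y' + P_2(x) y = 0 with P_1(x) = 3 - 4/x and P_2(x) = -1/x + 6/x^2.
x = 0 is a singular point because the y'-coefficient 3 - 4/x has a pole at x = 0 and the y-coefficient -1/x + 6/x^2 has a pole at x = 0.
It is a regular singular point because x P_1(x) = p(x) = 3x - 4 and x^2 P_2(x) = q(x) = 6 - x are polynomials, hence analytic at x = 0.
p(0) = -4,  q(0) = 6.
Indicial equation: r(r-1) + p(0) r + q(0) = 0, i.e. r^2 + (p(0) - 1) r + q(0) = 0, i.e. r^2 - 5 r + 6 = 0.
Discriminant: (-5)^2 - 4(6) = 1, so r = (5 ± 1)/2.
Solving: r_1 = 3, r_2 = 2.

indicial: r^2 - 5 r + 6 = 0; roots r_1 = 3, r_2 = 2


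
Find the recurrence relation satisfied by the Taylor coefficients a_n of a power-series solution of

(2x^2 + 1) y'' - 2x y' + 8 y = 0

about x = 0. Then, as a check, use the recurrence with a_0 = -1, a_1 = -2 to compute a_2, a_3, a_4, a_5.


Substitute y = sum_n a_n x^n.
(1 + 2 x^2) y'' contributes (n+2)(n+1) a_{n+2} + 2 n(n-1) a_n at x^n.
-2 x y'(x) contributes -2 n a_n at x^n.
8 y(x) contributes 8 a_n at x^n.
Matching x^n: (n+2)(n+1) a_{n+2} + (2 n(n-1) - 2 n + 8) a_n = 0.
Thus a_{n+2} = (-2 n(n-1) + 2 n - 8) / ((n+1)(n+2)) * a_n.

Check with a_0 = -1, a_1 = -2 (apply the recurrence for n = 0, 1, 2, 3): a_0 = -1, a_1 = -2, a_2 = 4, a_3 = 2, a_4 = -8/3, a_5 = -7/5.

a_(n+2) = (-2 n(n-1) + 2 n - 8) / ((n+1)(n+2)) * a_n; check: a_0 = -1, a_1 = -2, a_2 = 4, a_3 = 2, a_4 = -8/3, a_5 = -7/5


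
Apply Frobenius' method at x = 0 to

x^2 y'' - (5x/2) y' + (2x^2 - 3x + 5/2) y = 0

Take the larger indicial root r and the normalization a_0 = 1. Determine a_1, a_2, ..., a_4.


Write in Frobenius form y'' + (p(x)/x) y' + (q(x)/x^2) y = 0:
  p(x) = -5/2,  q(x) = 2x^2 - 3x + 5/2.
Indicial equation: r(r-1) + (-5/2) r + (5/2) = 0 -> roots r_1 = 5/2, r_2 = 1.
Take r = r_1 = 5/2. Let y(x) = x^r sum_{n>=0} a_n x^n with a_0 = 1.
Substitute y = x^r sum a_n x^n and match x^{r+n}. The recurrence is
  D(n) a_n - 3 a_{n-1} + 2 a_{n-2} = 0,  where D(n) = (r+n)(r+n-1) + (-5/2)(r+n) + (5/2).
  a_n = [3 a_{n-1} - 2 a_{n-2}] / D(n).
Since the indicial polynomial factors as (r - r_1)(r - r_2), D(n) = (r_1 + n - r_1)(r_1 + n - r_2) = n(n + 3/2).
Evaluating step by step (a_0 = 1):
  n = 1: D(1) = 1(1 + 3/2) = 5/2; numerator = 3(1) = 3; a_1 = (3)/(5/2) = 6/5
  n = 2: D(2) = 2(2 + 3/2) = 7; numerator = 3(6/5) - 2(1) = 8/5; a_2 = (8/5)/(7) = 8/35
  n = 3: D(3) = 3(3 + 3/2) = 27/2; numerator = 3(8/35) - 2(6/5) = -12/7; a_3 = (-12/7)/(27/2) = -8/63
  n = 4: D(4) = 4(4 + 3/2) = 22; numerator = 3(-8/63) - 2(8/35) = -88/105; a_4 = (-88/105)/(22) = -4/105

r = 5/2; a_0 = 1; a_1 = 6/5; a_2 = 8/35; a_3 = -8/63; a_4 = -4/105


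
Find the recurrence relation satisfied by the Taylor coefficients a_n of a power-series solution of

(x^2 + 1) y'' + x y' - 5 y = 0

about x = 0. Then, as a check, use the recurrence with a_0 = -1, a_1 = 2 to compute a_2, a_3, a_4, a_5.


Substitute y = sum_n a_n x^n.
(1 + 1 x^2) y'' contributes (n+2)(n+1) a_{n+2} + n(n-1) a_n at x^n.
x y'(x) contributes n a_n at x^n.
-5 y(x) contributes -5 a_n at x^n.
Matching x^n: (n+2)(n+1) a_{n+2} + (n(n-1) + n - 5) a_n = 0.
Thus a_{n+2} = (-n(n-1) - n + 5) / ((n+1)(n+2)) * a_n.

Check with a_0 = -1, a_1 = 2 (apply the recurrence for n = 0, 1, 2, 3): a_0 = -1, a_1 = 2, a_2 = -5/2, a_3 = 4/3, a_4 = -5/24, a_5 = -4/15.

a_(n+2) = (-n(n-1) - n + 5) / ((n+1)(n+2)) * a_n; check: a_0 = -1, a_1 = 2, a_2 = -5/2, a_3 = 4/3, a_4 = -5/24, a_5 = -4/15


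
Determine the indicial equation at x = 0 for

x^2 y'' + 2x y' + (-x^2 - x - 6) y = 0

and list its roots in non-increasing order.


Divide by x^2 to reach normal form y'' + P_1(x) y' + P_2(x) y = 0 with P_1(x) = 2/x and P_2(x) = -1 - 1/x - 6/x^2.
x = 0 is a singular point because the y'-coefficient 2/x has a pole at x = 0 and the y-coefficient -1 - 1/x - 6/x^2 has a pole at x = 0.
It is a regular singular point because x P_1(x) = p(x) = 2 and x^2 P_2(x) = q(x) = -x^2 - x - 6 are polynomials, hence analytic at x = 0.
p(0) = 2,  q(0) = -6.
Indicial equation: r(r-1) + p(0) r + q(0) = 0, i.e. r^2 + (p(0) - 1) r + q(0) = 0, i.e. r^2 + 1 r - 6 = 0.
Discriminant: (1)^2 - 4(-6) = 25, so r = (-1 ± 5)/2.
Solving: r_1 = 2, r_2 = -3.

indicial: r^2 + 1 r - 6 = 0; roots r_1 = 2, r_2 = -3


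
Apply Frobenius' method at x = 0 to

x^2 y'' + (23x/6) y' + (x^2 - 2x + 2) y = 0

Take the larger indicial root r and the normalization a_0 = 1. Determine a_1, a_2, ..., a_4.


Write in Frobenius form y'' + (p(x)/x) y' + (q(x)/x^2) y = 0:
  p(x) = 23/6,  q(x) = x^2 - 2x + 2.
Indicial equation: r(r-1) + (23/6) r + (2) = 0 -> roots r_1 = -4/3, r_2 = -3/2.
Take r = r_1 = -4/3. Let y(x) = x^r sum_{n>=0} a_n x^n with a_0 = 1.
Substitute y = x^r sum a_n x^n and match x^{r+n}. The recurrence is
  D(n) a_n - 2 a_{n-1} + 1 a_{n-2} = 0,  where D(n) = (r+n)(r+n-1) + (23/6)(r+n) + (2).
  a_n = [2 a_{n-1} - 1 a_{n-2}] / D(n).
Since the indicial polynomial factors as (r - r_1)(r - r_2), D(n) = (r_1 + n - r_1)(r_1 + n - r_2) = n(n + 1/6).
Evaluating step by step (a_0 = 1):
  n = 1: D(1) = 1(1 + 1/6) = 7/6; numerator = 2(1) = 2; a_1 = (2)/(7/6) = 12/7
  n = 2: D(2) = 2(2 + 1/6) = 13/3; numerator = 2(12/7) - 1(1) = 17/7; a_2 = (17/7)/(13/3) = 51/91
  n = 3: D(3) = 3(3 + 1/6) = 19/2; numerator = 2(51/91) - 1(12/7) = -54/91; a_3 = (-54/91)/(19/2) = -108/1729
  n = 4: D(4) = 4(4 + 1/6) = 50/3; numerator = 2(-108/1729) - 1(51/91) = -1185/1729; a_4 = (-1185/1729)/(50/3) = -711/17290

r = -4/3; a_0 = 1; a_1 = 12/7; a_2 = 51/91; a_3 = -108/1729; a_4 = -711/17290


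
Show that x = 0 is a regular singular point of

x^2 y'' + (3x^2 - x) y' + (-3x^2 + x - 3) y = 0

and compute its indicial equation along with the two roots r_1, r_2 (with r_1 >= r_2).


Divide by x^2 to reach normal form y'' + P_1(x) y' + P_2(x) y = 0 with P_1(x) = 3 - 1/x and P_2(x) = -3 + 1/x - 3/x^2.
x = 0 is a singular point because the y'-coefficient 3 - 1/x has a pole at x = 0 and the y-coefficient -3 + 1/x - 3/x^2 has a pole at x = 0.
It is a regular singular point because x P_1(x) = p(x) = 3x - 1 and x^2 P_2(x) = q(x) = -3x^2 + x - 3 are polynomials, hence analytic at x = 0.
p(0) = -1,  q(0) = -3.
Indicial equation: r(r-1) + p(0) r + q(0) = 0, i.e. r^2 + (p(0) - 1) r + q(0) = 0, i.e. r^2 - 2 r - 3 = 0.
Discriminant: (-2)^2 - 4(-3) = 16, so r = (2 ± 4)/2.
Solving: r_1 = 3, r_2 = -1.

indicial: r^2 - 2 r - 3 = 0; roots r_1 = 3, r_2 = -1


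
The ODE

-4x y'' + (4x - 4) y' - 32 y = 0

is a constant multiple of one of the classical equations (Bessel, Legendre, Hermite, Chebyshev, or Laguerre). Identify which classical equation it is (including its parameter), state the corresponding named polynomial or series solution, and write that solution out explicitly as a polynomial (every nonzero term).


All three coefficients share the factor -4; dividing through by -4 gives  x y'' + (1 - x) y' + 8 y = 0.
This matches the Laguerre equation x y'' + (1 - x) y' + n y = 0 with n = 8; the polynomial solution is L_8(x).
With y = sum_k a_k x^k, matching x^k gives (k+1)k a_{k+1} + (k+1) a_{k+1} - k a_k + n a_k = 0, i.e. (k+1)^2 a_{k+1} = (k - n) a_k = (k - 8) a_k. The right side vanishes at k = 8, so the series terminates at degree 8.
Standard normalization L_n(0) = 1 gives a_0 = 1. Work upward with a_{k+1} = (k - 8) a_k / (k+1)^2:
  a_1 = (0 - 8)(1) / 1^2 = -8/1 = -8
  a_2 = (1 - 8)(-8) / 2^2 = 56/4 = 14
  a_3 = (2 - 8)(14) / 3^2 = -84/9 = -28/3
  a_4 = (3 - 8)(-28/3) / 4^2 = (140/3)/16 = 35/12
  a_5 = (4 - 8)(35/12) / 5^2 = (-35/3)/25 = -7/15
  a_6 = (5 - 8)(-7/15) / 6^2 = (7/5)/36 = 7/180
  a_7 = (6 - 8)(7/180) / 7^2 = (-7/90)/49 = -1/630
  a_8 = (7 - 8)(-1/630) / 8^2 = (1/630)/64 = 1/40320
Hence L_8(x) = x^8/40320 - x^7/630 + 7 x^6/180 - 7 x^5/15 + 35 x^4/12 - 28 x^3/3 + 14 x^2 - 8 x + 1.

L_8(x); series = x^8/40320 - x^7/630 + 7 x^6/180 - 7 x^5/15 + 35 x^4/12 - 28 x^3/3 + 14 x^2 - 8 x + 1


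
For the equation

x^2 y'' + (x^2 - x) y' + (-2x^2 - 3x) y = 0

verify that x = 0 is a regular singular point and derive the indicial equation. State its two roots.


Divide by x^2 to reach normal form y'' + P_1(x) y' + P_2(x) y = 0 with P_1(x) = 1 - 1/x and P_2(x) = -2 - 3/x.
x = 0 is a singular point because the y'-coefficient 1 - 1/x has a pole at x = 0 and the y-coefficient -2 - 3/x has a pole at x = 0.
It is a regular singular point because x P_1(x) = p(x) = x - 1 and x^2 P_2(x) = q(x) = -2x^2 - 3x are polynomials, hence analytic at x = 0.
p(0) = -1,  q(0) = 0.
Indicial equation: r(r-1) + p(0) r + q(0) = 0, i.e. r^2 + (p(0) - 1) r + q(0) = 0, i.e. r^2 - 2 r = 0.
Discriminant: (-2)^2 - 4(0) = 4, so r = (2 ± 2)/2.
Solving: r_1 = 2, r_2 = 0.

indicial: r^2 - 2 r = 0; roots r_1 = 2, r_2 = 0


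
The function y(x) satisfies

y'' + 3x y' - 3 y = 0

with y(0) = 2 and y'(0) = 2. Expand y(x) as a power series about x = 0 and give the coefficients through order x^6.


Ansatz: y(x) = sum_{n>=0} a_n x^n, so y'(x) = sum_{n>=1} n a_n x^(n-1) and y''(x) = sum_{n>=2} n(n-1) a_n x^(n-2).
Substitute into P(x) y'' + Q(x) y' + R(x) y = 0 with P(x) = 1, Q(x) = 3x, R(x) = -3, and match powers of x.
Initial conditions: a_0 = 2, a_1 = 2.
Setting the coefficient of each power of x to zero and solving order by order (substituting the coefficients already found):
  x^0: 2 a_2 - 3 a_0 = 0  ->  2 a_2 = 3 a_0 = 6  ->  a_2 = 3
  x^1: 6 a_3 = 0  ->  a_3 = 0
  x^2: 12 a_4 + 3 a_2 = 0  ->  12 a_4 = -3 a_2 = -9  ->  a_4 = -3/4
  x^3: 20 a_5 + 6 a_3 = 0  ->  20 a_5 = -6 a_3 = 0  ->  a_5 = 0
  x^4: 30 a_6 + 9 a_4 = 0  ->  30 a_6 = -9 a_4 = 27/4  ->  a_6 = 9/40
Truncated series: y(x) = 2 + 2 x + 3 x^2 - (3/4) x^4 + (9/40) x^6 + O(x^7).

a_0 = 2; a_1 = 2; a_2 = 3; a_3 = 0; a_4 = -3/4; a_5 = 0; a_6 = 9/40


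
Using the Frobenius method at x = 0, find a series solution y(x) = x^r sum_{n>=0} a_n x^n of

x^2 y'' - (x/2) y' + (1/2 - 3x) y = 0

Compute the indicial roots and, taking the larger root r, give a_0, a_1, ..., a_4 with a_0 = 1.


Write in Frobenius form y'' + (p(x)/x) y' + (q(x)/x^2) y = 0:
  p(x) = -1/2,  q(x) = 1/2 - 3x.
Indicial equation: r(r-1) + (-1/2) r + (1/2) = 0 -> roots r_1 = 1, r_2 = 1/2.
Take r = r_1 = 1. Let y(x) = x^r sum_{n>=0} a_n x^n with a_0 = 1.
Substitute y = x^r sum a_n x^n and match x^{r+n}. The recurrence is
  D(n) a_n - 3 a_{n-1} = 0,  where D(n) = (r+n)(r+n-1) + (-1/2)(r+n) + (1/2).
  a_n = 3 / D(n) * a_{n-1}.
Since the indicial polynomial factors as (r - r_1)(r - r_2), D(n) = (r_1 + n - r_1)(r_1 + n - r_2) = n(n + 1/2).
Evaluating step by step (a_0 = 1):
  n = 1: D(1) = 1(1 + 1/2) = 3/2; numerator = 3(1) = 3; a_1 = (3)/(3/2) = 2
  n = 2: D(2) = 2(2 + 1/2) = 5; numerator = 3(2) = 6; a_2 = (6)/(5) = 6/5
  n = 3: D(3) = 3(3 + 1/2) = 21/2; numerator = 3(6/5) = 18/5; a_3 = (18/5)/(21/2) = 12/35
  n = 4: D(4) = 4(4 + 1/2) = 18; numerator = 3(12/35) = 36/35; a_4 = (36/35)/(18) = 2/35

r = 1; a_0 = 1; a_1 = 2; a_2 = 6/5; a_3 = 12/35; a_4 = 2/35


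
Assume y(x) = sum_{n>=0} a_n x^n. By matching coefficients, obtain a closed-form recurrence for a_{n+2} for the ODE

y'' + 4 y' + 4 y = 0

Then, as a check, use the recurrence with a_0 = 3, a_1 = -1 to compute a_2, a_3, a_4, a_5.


Substitute y = sum_n a_n x^n.
y''(x) has coefficient (n+2)(n+1) a_{n+2} at x^n;
4 y'(x) has coefficient 4 (n+1) a_{n+1} at x^n;
4 y(x) has coefficient 4 a_n at x^n.
Matching x^n: (n+2)(n+1) a_{n+2} + 4 (n+1) a_{n+1} + 4 a_n = 0.
Thus a_{n+2} = [-4 (n+1) a_{n+1} - 4 a_n] / ((n+1)(n+2)).

Check with a_0 = 3, a_1 = -1 (apply the recurrence for n = 0, 1, 2, 3): a_0 = 3, a_1 = -1, a_2 = -4, a_3 = 6, a_4 = -14/3, a_5 = 38/15.

a_(n+2) = [-4 (n+1) a_(n+1) - 4 a_n] / ((n+1)(n+2)); check: a_0 = 3, a_1 = -1, a_2 = -4, a_3 = 6, a_4 = -14/3, a_5 = 38/15


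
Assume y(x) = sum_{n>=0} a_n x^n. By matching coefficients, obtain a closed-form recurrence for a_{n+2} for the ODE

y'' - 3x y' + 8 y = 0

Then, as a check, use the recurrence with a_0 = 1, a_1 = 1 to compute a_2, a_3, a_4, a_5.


Substitute y = sum_n a_n x^n.
y''(x) has coefficient (n+2)(n+1) a_{n+2} at x^n;
-3 x y'(x) has coefficient -3 n a_n at x^n (shift);
8 y(x) has coefficient 8 a_n at x^n.
Matching x^n: (n+2)(n+1) a_{n+2} + (-3n + 8) a_n = 0.
Thus a_{n+2} = (3n - 8) / ((n+1)(n+2)) * a_n.

Check with a_0 = 1, a_1 = 1 (apply the recurrence for n = 0, 1, 2, 3): a_0 = 1, a_1 = 1, a_2 = -4, a_3 = -5/6, a_4 = 2/3, a_5 = -1/24.

a_(n+2) = (3n - 8) / ((n+1)(n+2)) * a_n; check: a_0 = 1, a_1 = 1, a_2 = -4, a_3 = -5/6, a_4 = 2/3, a_5 = -1/24
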